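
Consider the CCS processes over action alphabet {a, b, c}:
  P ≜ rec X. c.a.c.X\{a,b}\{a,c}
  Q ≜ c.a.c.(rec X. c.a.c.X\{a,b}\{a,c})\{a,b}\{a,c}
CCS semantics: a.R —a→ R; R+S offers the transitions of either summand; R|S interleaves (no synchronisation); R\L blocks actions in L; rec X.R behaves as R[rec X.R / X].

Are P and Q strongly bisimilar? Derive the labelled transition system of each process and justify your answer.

YES

Reachable graph of P (4 states):
  m0 = rec X. c.a.c.X\{a,b}\{a,c} → ··c··> m1
  m1 = a.c.(rec X. c.a.c.X\{a,b}\{a,c})\{a,b}\{a,c} → ··a··> m2
  m2 = c.(rec X. c.a.c.X\{a,b}\{a,c})\{a,b}\{a,c} → ··c··> m3
  m3 = (rec X. c.a.c.X\{a,b}\{a,c})\{a,b}\{a,c} → deadlocked
Reachable graph of Q (4 states):
  n0 = c.a.c.(rec X. c.a.c.X\{a,b}\{a,c})\{a,b}\{a,c} → ··c··> n1
  n1 = a.c.(rec X. c.a.c.X\{a,b}\{a,c})\{a,b}\{a,c} → ··a··> n2
  n2 = c.(rec X. c.a.c.X\{a,b}\{a,c})\{a,b}\{a,c} → ··c··> n3
  n3 = (rec X. c.a.c.X\{a,b}\{a,c})\{a,b}\{a,c} → deadlocked
Coarsest stable partition (strong bisimilarity classes):
  B0 = {m0, n0}
  B1 = {m1, n1}
  B2 = {m2, n2}
  B3 = {m3, n3}
m0 ∈ B0, n0 ∈ B0 → same block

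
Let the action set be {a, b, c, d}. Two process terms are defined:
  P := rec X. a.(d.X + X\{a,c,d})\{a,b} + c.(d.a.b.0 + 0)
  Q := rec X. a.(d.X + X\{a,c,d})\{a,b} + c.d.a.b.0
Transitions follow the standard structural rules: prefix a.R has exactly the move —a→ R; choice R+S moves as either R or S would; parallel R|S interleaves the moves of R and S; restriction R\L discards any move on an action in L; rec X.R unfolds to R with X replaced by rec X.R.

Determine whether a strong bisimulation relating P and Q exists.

bisimilar

Reachable graph of P (9 states):
  p0 = rec X. a.(d.X + X\{a,c,d})\{a,b} + c.(d.a.b.0 + 0) | =a=> p1, =c=> p2
  p1 = (d.(rec X. a.(d.X + X\{a,c,d})\{a,b} + c.(d.a.b.0 + 0)) + (rec X. a.(d.X + X\{a,c,d})\{a,b} + c.(d.a.b.0 + 0))\{a,c,d})\{a,b} | =d=> p3
  p2 = d.a.b.0 + 0 | =d=> p4
  p3 = (rec X. a.(d.X + X\{a,c,d})\{a,b} + c.(d.a.b.0 + 0))\{a,b} | =c=> p5
  p4 = a.b.0 | =a=> p6
  p5 = (d.a.b.0 + 0)\{a,b} | =d=> p7
  p6 = b.0 | =b=> p8
  p7 = (a.b.0)\{a,b} | (no moves)
  p8 = 0 | (no moves)
Reachable graph of Q (9 states):
  q0 = rec X. a.(d.X + X\{a,c,d})\{a,b} + c.d.a.b.0 | =a=> q1, =c=> q2
  q1 = (d.(rec X. a.(d.X + X\{a,c,d})\{a,b} + c.d.a.b.0) + (rec X. a.(d.X + X\{a,c,d})\{a,b} + c.d.a.b.0)\{a,c,d})\{a,b} | =d=> q3
  q2 = d.a.b.0 | =d=> q4
  q3 = (rec X. a.(d.X + X\{a,c,d})\{a,b} + c.d.a.b.0)\{a,b} | =c=> q5
  q4 = a.b.0 | =a=> q6
  q5 = (d.a.b.0)\{a,b} | =d=> q7
  q6 = b.0 | =b=> q8
  q7 = (a.b.0)\{a,b} | (no moves)
  q8 = 0 | (no moves)
Coarsest stable partition (strong bisimilarity classes):
  B0 = {p0, q0}
  B1 = {p1, q1}
  B2 = {p3, q3}
  B3 = {p5, q5}
  B4 = {p7, p8, q7, q8}
  B5 = {p2, q2}
  B6 = {p4, q4}
  B7 = {p6, q6}
p0 ∈ B0, q0 ∈ B0 → same block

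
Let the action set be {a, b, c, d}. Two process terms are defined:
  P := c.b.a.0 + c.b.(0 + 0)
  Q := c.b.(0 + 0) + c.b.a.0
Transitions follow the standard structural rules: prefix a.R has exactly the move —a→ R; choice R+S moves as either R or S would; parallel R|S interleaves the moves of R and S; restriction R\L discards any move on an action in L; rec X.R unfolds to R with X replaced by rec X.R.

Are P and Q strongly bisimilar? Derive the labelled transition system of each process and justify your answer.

P's transition system — 6 states:
  u0 = c.b.a.0 + c.b.(0 + 0) → --c--▸ u1, --c--▸ u2
  u1 = b.(0 + 0) → --b--▸ u3
  u2 = b.a.0 → --b--▸ u4
  u3 = 0 + 0 → ·
  u4 = a.0 → --a--▸ u5
  u5 = 0 → ·
Q's transition system — 6 states:
  v0 = c.b.(0 + 0) + c.b.a.0 → --c--▸ v1, --c--▸ v2
  v1 = b.(0 + 0) → --b--▸ v3
  v2 = b.a.0 → --b--▸ v4
  v3 = 0 + 0 → ·
  v4 = a.0 → --a--▸ v5
  v5 = 0 → ·
Partition-refinement fixed point:
  B0 = {u0, v0}
  B1 = {u1, v1}
  B2 = {u3, u5, v3, v5}
  B3 = {u2, v2}
  B4 = {u4, v4}
u0 ∈ B0, v0 ∈ B0 → same block

YES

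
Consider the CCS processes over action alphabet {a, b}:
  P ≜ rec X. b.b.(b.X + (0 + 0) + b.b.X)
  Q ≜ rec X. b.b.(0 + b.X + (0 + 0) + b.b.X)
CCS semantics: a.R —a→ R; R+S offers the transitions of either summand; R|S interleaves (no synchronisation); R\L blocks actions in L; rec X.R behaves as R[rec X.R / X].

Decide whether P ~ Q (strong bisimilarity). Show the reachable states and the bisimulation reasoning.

LTS(P): 4 reachable states
  p0 = rec X. b.b.(b.X + (0 + 0) + b.b.X) has moves —b→ p1
  p1 = b.(b.(rec X. b.b.(b.X + (0 + 0) + b.b.X)) + (0 + 0) + b.b.(rec X. b.b.(b.X + (0 + 0) + b.b.X))) has moves —b→ p2
  p2 = b.(rec X. b.b.(b.X + (0 + 0) + b.b.X)) + (0 + 0) + b.b.(rec X. b.b.(b.X + (0 + 0) + b.b.X)) has moves —b→ p0, —b→ p3
  p3 = b.(rec X. b.b.(b.X + (0 + 0) + b.b.X)) has moves —b→ p0
LTS(Q): 4 reachable states
  q0 = rec X. b.b.(0 + b.X + (0 + 0) + b.b.X) has moves —b→ q1
  q1 = b.(0 + b.(rec X. b.b.(0 + b.X + (0 + 0) + b.b.X)) + (0 + 0) + b.b.(rec X. b.b.(0 + b.X + (0 + 0) + b.b.X))) has moves —b→ q2
  q2 = 0 + b.(rec X. b.b.(0 + b.X + (0 + 0) + b.b.X)) + (0 + 0) + b.b.(rec X. b.b.(0 + b.X + (0 + 0) + b.b.X)) has moves —b→ q0, —b→ q3
  q3 = b.(rec X. b.b.(0 + b.X + (0 + 0) + b.b.X)) has moves —b→ q0
Bisimilarity quotient blocks:
  B0 = {p0, p1, p2, p3, q0, q1, q2, q3}
p0 ∈ B0, q0 ∈ B0 → same block

P ~ Q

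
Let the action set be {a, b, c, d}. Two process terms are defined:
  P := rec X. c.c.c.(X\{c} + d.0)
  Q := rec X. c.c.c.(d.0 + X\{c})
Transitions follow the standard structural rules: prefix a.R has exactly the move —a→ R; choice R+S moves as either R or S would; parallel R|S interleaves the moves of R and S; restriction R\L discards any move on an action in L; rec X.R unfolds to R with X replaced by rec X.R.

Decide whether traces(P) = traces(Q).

LTS(P): 5 reachable states
  m0 = rec X. c.c.c.(X\{c} + d.0) | --c--▸ m1
  m1 = c.c.((rec X. c.c.c.(X\{c} + d.0))\{c} + d.0) | --c--▸ m2
  m2 = c.((rec X. c.c.c.(X\{c} + d.0))\{c} + d.0) | --c--▸ m3
  m3 = (rec X. c.c.c.(X\{c} + d.0))\{c} + d.0 | --d--▸ m4
  m4 = 0 | ∅
LTS(Q): 5 reachable states
  n0 = rec X. c.c.c.(d.0 + X\{c}) | --c--▸ n1
  n1 = c.c.(d.0 + (rec X. c.c.c.(d.0 + X\{c}))\{c}) | --c--▸ n2
  n2 = c.(d.0 + (rec X. c.c.c.(d.0 + X\{c}))\{c}) | --c--▸ n3
  n3 = d.0 + (rec X. c.c.c.(d.0 + X\{c}))\{c} | --d--▸ n4
  n4 = 0 | ∅
Coarsest stable partition (strong bisimilarity classes):
  B0 = {m0, n0}
  B1 = {m1, n1}
  B2 = {m2, n2}
  B3 = {m3, n3}
  B4 = {m4, n4}
m0 ∈ B0, n0 ∈ B0 → same block
Bisimilar ⇒ trace-equivalent.

traces(P) = traces(Q)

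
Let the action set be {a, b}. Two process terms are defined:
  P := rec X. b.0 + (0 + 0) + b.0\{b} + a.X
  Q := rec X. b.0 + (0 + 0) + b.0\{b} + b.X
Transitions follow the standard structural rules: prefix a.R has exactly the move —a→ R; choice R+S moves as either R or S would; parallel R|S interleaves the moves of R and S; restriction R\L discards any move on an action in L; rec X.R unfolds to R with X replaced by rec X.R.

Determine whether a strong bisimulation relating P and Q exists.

NO

LTS(P): 3 reachable states
  m0 = rec X. b.0 + (0 + 0) + b.0\{b} + a.X has moves ··a··> m0, ··b··> m1, ··b··> m2
  m1 = 0 has moves ·
  m2 = 0\{b} has moves ·
LTS(Q): 3 reachable states
  n0 = rec X. b.0 + (0 + 0) + b.0\{b} + b.X has moves ··b··> n0, ··b··> n1, ··b··> n2
  n1 = 0 has moves ·
  n2 = 0\{b} has moves ·
Bisimilarity quotient blocks:
  B0 = {m0}
  B1 = {m1, m2, n1, n2}
  B2 = {n0}
m0 ∈ B0, n0 ∈ B2 → different blocks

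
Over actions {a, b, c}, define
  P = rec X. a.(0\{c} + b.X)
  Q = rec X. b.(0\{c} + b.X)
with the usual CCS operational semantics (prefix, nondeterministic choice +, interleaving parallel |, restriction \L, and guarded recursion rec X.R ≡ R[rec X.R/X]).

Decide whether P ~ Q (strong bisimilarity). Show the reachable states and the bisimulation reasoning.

Reachable graph of P (2 states):
  m0 = rec X. a.(0\{c} + b.X) | ··a··> m1
  m1 = 0\{c} + b.(rec X. a.(0\{c} + b.X)) | ··b··> m0
Reachable graph of Q (2 states):
  n0 = rec X. b.(0\{c} + b.X) | ··b··> n1
  n1 = 0\{c} + b.(rec X. b.(0\{c} + b.X)) | ··b··> n0
Coarsest stable partition (strong bisimilarity classes):
  B0 = {m0}
  B1 = {m1}
  B2 = {n0, n1}
m0 ∈ B0, n0 ∈ B2 → different blocks

NO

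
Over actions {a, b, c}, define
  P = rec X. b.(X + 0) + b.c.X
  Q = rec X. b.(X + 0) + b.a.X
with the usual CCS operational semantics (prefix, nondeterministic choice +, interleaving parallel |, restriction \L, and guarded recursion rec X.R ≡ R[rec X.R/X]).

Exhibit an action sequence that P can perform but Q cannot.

LTS(P): 3 reachable states
  p0 = rec X. b.(X + 0) + b.c.X | ··b··> p1, ··b··> p2
  p1 = (rec X. b.(X + 0) + b.c.X) + 0 | ··b··> p1, ··b··> p2
  p2 = c.(rec X. b.(X + 0) + b.c.X) | ··c··> p0
LTS(Q): 3 reachable states
  q0 = rec X. b.(X + 0) + b.a.X | ··b··> q1, ··b··> q2
  q1 = (rec X. b.(X + 0) + b.a.X) + 0 | ··b··> q1, ··b··> q2
  q2 = a.(rec X. b.(X + 0) + b.a.X) | ··a··> q0
Trace ⟨bc⟩ through P, begin at {p0}:
  step 1 (b): {p1, p2}
  step 2 (c): {p0}
  ✓ P
Trace ⟨bc⟩ through Q, begin at {q0}:
  step 1 (b): {q1, q2}
  step 2 (c): ∅  — Q cannot continue

bc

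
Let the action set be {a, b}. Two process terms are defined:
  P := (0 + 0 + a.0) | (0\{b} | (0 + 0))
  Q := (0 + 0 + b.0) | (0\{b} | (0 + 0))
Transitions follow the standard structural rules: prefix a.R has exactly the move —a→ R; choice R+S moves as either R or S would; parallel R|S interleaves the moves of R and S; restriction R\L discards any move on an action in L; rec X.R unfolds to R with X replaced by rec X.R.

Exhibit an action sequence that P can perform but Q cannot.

Reachable graph of P (2 states):
  p0 = (0 + 0 + a.0) | (0\{b} | (0 + 0)) has moves ··a··> p1
  p1 = 0 | (0\{b} | (0 + 0)) has moves ·
Reachable graph of Q (2 states):
  q0 = (0 + 0 + b.0) | (0\{b} | (0 + 0)) has moves ··b··> q1
  q1 = 0 | (0\{b} | (0 + 0)) has moves ·
Trace ⟨a⟩ through P, begin at {p0}:
  step 1 (a): {p1}
  — P admits the full trace.
Trace ⟨a⟩ through Q, begin at {q0}:
  step 1 (a): ∅  — Q cannot continue

a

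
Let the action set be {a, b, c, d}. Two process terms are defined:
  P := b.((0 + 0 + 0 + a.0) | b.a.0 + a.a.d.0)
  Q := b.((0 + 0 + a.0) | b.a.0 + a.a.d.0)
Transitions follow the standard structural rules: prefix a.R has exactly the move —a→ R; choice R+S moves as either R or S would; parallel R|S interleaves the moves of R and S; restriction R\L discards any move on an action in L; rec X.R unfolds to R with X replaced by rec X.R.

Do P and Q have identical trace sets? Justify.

P's transition system — 10 states:
  u0 = b.((0 + 0 + 0 + a.0) | b.a.0 + a.a.d.0) has moves =b=> u1
  u1 = (0 + 0 + 0 + a.0) | b.a.0 + a.a.d.0 has moves =a=> u2, =a=> u3, =b=> u4
  u2 = 0 | b.a.0 has moves =b=> u5
  u3 = a.d.0 has moves =a=> u6
  u4 = (0 + 0 + 0 + a.0) | a.0 has moves =a=> u5, =a=> u7
  u5 = 0 | a.0 has moves =a=> u8
  u6 = d.0 has moves =d=> u9
  u7 = (0 + 0 + 0 + a.0) | 0 has moves =a=> u8
  u8 = 0 | 0 has moves ∅
  u9 = 0 has moves ∅
Q's transition system — 10 states:
  v0 = b.((0 + 0 + a.0) | b.a.0 + a.a.d.0) has moves =b=> v1
  v1 = (0 + 0 + a.0) | b.a.0 + a.a.d.0 has moves =a=> v2, =a=> v3, =b=> v4
  v2 = 0 | b.a.0 has moves =b=> v5
  v3 = a.d.0 has moves =a=> v6
  v4 = (0 + 0 + a.0) | a.0 has moves =a=> v5, =a=> v7
  v5 = 0 | a.0 has moves =a=> v8
  v6 = d.0 has moves =d=> v9
  v7 = (0 + 0 + a.0) | 0 has moves =a=> v8
  v8 = 0 | 0 has moves ∅
  v9 = 0 has moves ∅
Coarsest stable partition (strong bisimilarity classes):
  B0 = {u0, v0}
  B1 = {u1, v1}
  B2 = {u2, v2}
  B3 = {u5, u7, v5, v7}
  B4 = {u8, u9, v8, v9}
  B5 = {u4, v4}
  B6 = {u3, v3}
  B7 = {u6, v6}
u0 ∈ B0, v0 ∈ B0 → same block
Bisimilar ⇒ trace-equivalent.

YES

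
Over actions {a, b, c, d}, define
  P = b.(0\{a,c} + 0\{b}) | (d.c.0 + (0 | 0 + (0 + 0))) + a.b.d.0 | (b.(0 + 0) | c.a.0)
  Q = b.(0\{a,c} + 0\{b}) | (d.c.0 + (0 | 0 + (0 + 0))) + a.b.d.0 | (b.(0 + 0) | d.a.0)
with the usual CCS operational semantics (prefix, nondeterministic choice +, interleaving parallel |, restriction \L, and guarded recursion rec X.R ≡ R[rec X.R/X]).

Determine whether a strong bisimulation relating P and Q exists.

P ≁ Q

LTS(P): 29 reachable states
  m0 = b.(0\{a,c} + 0\{b}) | (d.c.0 + (0 | 0 + (0 + 0))) + a.b.d.0 | (b.(0 + 0) | c.a.0) → —a→ m1, —b→ m2, —b→ m3, —c→ m4, —d→ m5
  m1 = b.d.0 | (b.(0 + 0) | c.a.0) → —b→ m6, —b→ m7, —c→ m8
  m2 = (0\{a,c} + 0\{b}) | (d.c.0 + (0 | 0 + (0 + 0))) → —d→ m9
  m3 = a.b.d.0 | ((0 + 0) | c.a.0) → —a→ m6, —c→ m10
  m4 = a.b.d.0 | (b.(0 + 0) | a.0) → —a→ m11, —a→ m8, —b→ m10
  m5 = b.(0\{a,c} + 0\{b}) | c.0 → —b→ m9, —c→ m12
  m6 = b.d.0 | ((0 + 0) | c.a.0) → —b→ m13, —c→ m14
  m7 = d.0 | (b.(0 + 0) | c.a.0) → —b→ m13, —c→ m15, —d→ m16
  m8 = b.d.0 | (b.(0 + 0) | a.0) → —a→ m17, —b→ m14, —b→ m15
  m9 = (0\{a,c} + 0\{b}) | c.0 → —c→ m18
  m10 = a.b.d.0 | ((0 + 0) | a.0) → —a→ m14, —a→ m19
  m11 = a.b.d.0 | (b.(0 + 0) | 0) → —a→ m17, —b→ m19
  m12 = b.(0\{a,c} + 0\{b}) | 0 → —b→ m18
  m13 = d.0 | ((0 + 0) | c.a.0) → —c→ m20, —d→ m21
  m14 = b.d.0 | ((0 + 0) | a.0) → —a→ m22, —b→ m20
  m15 = d.0 | (b.(0 + 0) | a.0) → —a→ m23, —b→ m20, —d→ m24
  m16 = 0 | (b.(0 + 0) | c.a.0) → —b→ m21, —c→ m24
  m17 = b.d.0 | (b.(0 + 0) | 0) → —b→ m22, —b→ m23
  m18 = (0\{a,c} + 0\{b}) | 0 → (no moves)
  m19 = a.b.d.0 | ((0 + 0) | 0) → —a→ m22
  m20 = d.0 | ((0 + 0) | a.0) → —a→ m25, —d→ m26
  m21 = 0 | ((0 + 0) | c.a.0) → —c→ m26
  m22 = b.d.0 | ((0 + 0) | 0) → —b→ m25
  m23 = d.0 | (b.(0 + 0) | 0) → —b→ m25, —d→ m27
  m24 = 0 | (b.(0 + 0) | a.0) → —a→ m27, —b→ m26
  m25 = d.0 | ((0 + 0) | 0) → —d→ m28
  m26 = 0 | ((0 + 0) | a.0) → —a→ m28
  m27 = 0 | (b.(0 + 0) | 0) → —b→ m28
  m28 = 0 | ((0 + 0) | 0) → (no moves)
LTS(Q): 29 reachable states
  n0 = b.(0\{a,c} + 0\{b}) | (d.c.0 + (0 | 0 + (0 + 0))) + a.b.d.0 | (b.(0 + 0) | d.a.0) → —a→ n1, —b→ n2, —b→ n3, —d→ n4, —d→ n5
  n1 = b.d.0 | (b.(0 + 0) | d.a.0) → —b→ n6, —b→ n7, —d→ n8
  n2 = (0\{a,c} + 0\{b}) | (d.c.0 + (0 | 0 + (0 + 0))) → —d→ n9
  n3 = a.b.d.0 | ((0 + 0) | d.a.0) → —a→ n6, —d→ n10
  n4 = a.b.d.0 | (b.(0 + 0) | a.0) → —a→ n11, —a→ n8, —b→ n10
  n5 = b.(0\{a,c} + 0\{b}) | c.0 → —b→ n9, —c→ n12
  n6 = b.d.0 | ((0 + 0) | d.a.0) → —b→ n13, —d→ n14
  n7 = d.0 | (b.(0 + 0) | d.a.0) → —b→ n13, —d→ n15, —d→ n16
  n8 = b.d.0 | (b.(0 + 0) | a.0) → —a→ n17, —b→ n14, —b→ n16
  n9 = (0\{a,c} + 0\{b}) | c.0 → —c→ n18
  n10 = a.b.d.0 | ((0 + 0) | a.0) → —a→ n14, —a→ n19
  n11 = a.b.d.0 | (b.(0 + 0) | 0) → —a→ n17, —b→ n19
  n12 = b.(0\{a,c} + 0\{b}) | 0 → —b→ n18
  n13 = d.0 | ((0 + 0) | d.a.0) → —d→ n20, —d→ n21
  n14 = b.d.0 | ((0 + 0) | a.0) → —a→ n22, —b→ n21
  n15 = 0 | (b.(0 + 0) | d.a.0) → —b→ n20, —d→ n23
  n16 = d.0 | (b.(0 + 0) | a.0) → —a→ n24, —b→ n21, —d→ n23
  n17 = b.d.0 | (b.(0 + 0) | 0) → —b→ n22, —b→ n24
  n18 = (0\{a,c} + 0\{b}) | 0 → (no moves)
  n19 = a.b.d.0 | ((0 + 0) | 0) → —a→ n22
  n20 = 0 | ((0 + 0) | d.a.0) → —d→ n25
  n21 = d.0 | ((0 + 0) | a.0) → —a→ n26, —d→ n25
  n22 = b.d.0 | ((0 + 0) | 0) → —b→ n26
  n23 = 0 | (b.(0 + 0) | a.0) → —a→ n27, —b→ n25
  n24 = d.0 | (b.(0 + 0) | 0) → —b→ n26, —d→ n27
  n25 = 0 | ((0 + 0) | a.0) → —a→ n28
  n26 = d.0 | ((0 + 0) | 0) → —d→ n28
  n27 = 0 | (b.(0 + 0) | 0) → —b→ n28
  n28 = 0 | ((0 + 0) | 0) → (no moves)
Partition-refinement fixed point:
  B0 = {m0}
  B1 = {m1}
  B2 = {m6}
  B3 = {m13}
  B4 = {m20, n21}
  B5 = {m25, n26}
  B6 = {m18, m28, n18, n28}
  B7 = {m26, n25}
  B8 = {m21}
  B9 = {m14, n14}
  B10 = {m22, n22}
  B11 = {m7}
  B12 = {m15, n16}
  B13 = {m24, n23}
  B14 = {m12, m27, n12, n27}
  B15 = {m23, n24}
  B16 = {m16}
  B17 = {m8, n8}
  B18 = {m17, n17}
  B19 = {m4, n4}
  B20 = {m11, n11}
  B21 = {m19, n19}
  B22 = {m10, n10}
  B23 = {m2, n2}
  B24 = {m9, n9}
  B25 = {m5, n5}
  B26 = {m3}
  B27 = {n0}
  B28 = {n3}
  B29 = {n6}
  B30 = {n13}
  B31 = {n20}
  B32 = {n1}
  B33 = {n7}
  B34 = {n15}
m0 ∈ B0, n0 ∈ B27 → different blocks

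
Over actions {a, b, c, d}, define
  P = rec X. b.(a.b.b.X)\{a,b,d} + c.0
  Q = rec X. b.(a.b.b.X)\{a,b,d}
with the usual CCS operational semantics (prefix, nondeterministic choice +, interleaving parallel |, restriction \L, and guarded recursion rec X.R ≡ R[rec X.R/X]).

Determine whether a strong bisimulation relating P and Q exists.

P ≁ Q

Reachable graph of P (3 states):
  u0 = rec X. b.(a.b.b.X)\{a,b,d} + c.0 ⊢ —b→ u1, —c→ u2
  u1 = (a.b.b.(rec X. b.(a.b.b.X)\{a,b,d} + c.0))\{a,b,d} ⊢ deadlocked
  u2 = 0 ⊢ deadlocked
Reachable graph of Q (2 states):
  v0 = rec X. b.(a.b.b.X)\{a,b,d} ⊢ —b→ v1
  v1 = (a.b.b.(rec X. b.(a.b.b.X)\{a,b,d}))\{a,b,d} ⊢ deadlocked
Partition-refinement fixed point:
  B0 = {u0}
  B1 = {u1, u2, v1}
  B2 = {v0}
u0 ∈ B0, v0 ∈ B2 → different blocks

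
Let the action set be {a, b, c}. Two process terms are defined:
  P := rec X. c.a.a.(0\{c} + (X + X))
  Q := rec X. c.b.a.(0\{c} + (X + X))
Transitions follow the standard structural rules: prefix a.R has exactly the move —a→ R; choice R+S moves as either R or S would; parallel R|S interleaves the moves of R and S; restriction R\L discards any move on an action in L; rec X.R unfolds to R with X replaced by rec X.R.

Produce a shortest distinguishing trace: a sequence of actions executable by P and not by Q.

Reachable graph of P (4 states):
  m0 = rec X. c.a.a.(0\{c} + (X + X)) → ··c··> m1
  m1 = a.a.(0\{c} + ((rec X. c.a.a.(0\{c} + (X + X))) + (rec X. c.a.a.(0\{c} + (X + X))))) → ··a··> m2
  m2 = a.(0\{c} + ((rec X. c.a.a.(0\{c} + (X + X))) + (rec X. c.a.a.(0\{c} + (X + X))))) → ··a··> m3
  m3 = 0\{c} + ((rec X. c.a.a.(0\{c} + (X + X))) + (rec X. c.a.a.(0\{c} + (X + X)))) → ··c··> m1
Reachable graph of Q (4 states):
  n0 = rec X. c.b.a.(0\{c} + (X + X)) → ··c··> n1
  n1 = b.a.(0\{c} + ((rec X. c.b.a.(0\{c} + (X + X))) + (rec X. c.b.a.(0\{c} + (X + X))))) → ··b··> n2
  n2 = a.(0\{c} + ((rec X. c.b.a.(0\{c} + (X + X))) + (rec X. c.b.a.(0\{c} + (X + X))))) → ··a··> n3
  n3 = 0\{c} + ((rec X. c.b.a.(0\{c} + (X + X))) + (rec X. c.b.a.(0\{c} + (X + X)))) → ··c··> n1
Run σ = ⟨ca⟩ on P: start {m0}
  [1] c ⇒ {m1}
  [2] a ⇒ {m2}
  — P admits the full trace.
Run σ = ⟨ca⟩ on Q: start {n0}
  [1] c ⇒ {n1}
  [2] a ⇒ ∅  — Q cannot continue

ca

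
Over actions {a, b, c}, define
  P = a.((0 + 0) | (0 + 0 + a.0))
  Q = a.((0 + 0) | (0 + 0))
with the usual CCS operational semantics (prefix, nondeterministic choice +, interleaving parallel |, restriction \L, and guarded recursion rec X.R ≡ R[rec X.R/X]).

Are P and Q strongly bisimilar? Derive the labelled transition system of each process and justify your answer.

LTS(P): 3 reachable states
  p0 = a.((0 + 0) | (0 + 0 + a.0)) ⊢ —a→ p1
  p1 = (0 + 0) | (0 + 0 + a.0) ⊢ —a→ p2
  p2 = (0 + 0) | 0 ⊢ stopped
LTS(Q): 2 reachable states
  q0 = a.((0 + 0) | (0 + 0)) ⊢ —a→ q1
  q1 = (0 + 0) | (0 + 0) ⊢ stopped
Bisimilarity quotient blocks:
  B0 = {p0}
  B1 = {p1, q0}
  B2 = {p2, q1}
p0 ∈ B0, q0 ∈ B1 → different blocks

not bisimilar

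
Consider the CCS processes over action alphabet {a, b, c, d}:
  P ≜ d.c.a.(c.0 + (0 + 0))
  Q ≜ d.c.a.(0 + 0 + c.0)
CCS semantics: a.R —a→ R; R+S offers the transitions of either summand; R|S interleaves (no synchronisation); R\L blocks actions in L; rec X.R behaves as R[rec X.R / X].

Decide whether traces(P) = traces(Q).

P's transition system — 5 states:
  m0 = d.c.a.(c.0 + (0 + 0)) ⊢ --d--▸ m1
  m1 = c.a.(c.0 + (0 + 0)) ⊢ --c--▸ m2
  m2 = a.(c.0 + (0 + 0)) ⊢ --a--▸ m3
  m3 = c.0 + (0 + 0) ⊢ --c--▸ m4
  m4 = 0 ⊢ deadlocked
Q's transition system — 5 states:
  n0 = d.c.a.(0 + 0 + c.0) ⊢ --d--▸ n1
  n1 = c.a.(0 + 0 + c.0) ⊢ --c--▸ n2
  n2 = a.(0 + 0 + c.0) ⊢ --a--▸ n3
  n3 = 0 + 0 + c.0 ⊢ --c--▸ n4
  n4 = 0 ⊢ deadlocked
Bisimilarity quotient blocks:
  B0 = {m0, n0}
  B1 = {m1, n1}
  B2 = {m2, n2}
  B3 = {m3, n3}
  B4 = {m4, n4}
m0 ∈ B0, n0 ∈ B0 → same block
Bisimilar ⇒ trace-equivalent.

YES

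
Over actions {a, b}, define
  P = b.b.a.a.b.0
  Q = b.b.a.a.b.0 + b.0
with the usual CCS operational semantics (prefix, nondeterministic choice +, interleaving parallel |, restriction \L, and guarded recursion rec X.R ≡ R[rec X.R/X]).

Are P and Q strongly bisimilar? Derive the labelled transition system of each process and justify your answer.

P ≁ Q

Reachable graph of P (6 states):
  u0 = b.b.a.a.b.0 :: —b→ u1
  u1 = b.a.a.b.0 :: —b→ u2
  u2 = a.a.b.0 :: —a→ u3
  u3 = a.b.0 :: —a→ u4
  u4 = b.0 :: —b→ u5
  u5 = 0 :: stopped
Reachable graph of Q (6 states):
  v0 = b.b.a.a.b.0 + b.0 :: —b→ v1, —b→ v2
  v1 = 0 :: stopped
  v2 = b.a.a.b.0 :: —b→ v3
  v3 = a.a.b.0 :: —a→ v4
  v4 = a.b.0 :: —a→ v5
  v5 = b.0 :: —b→ v1
Coarsest stable partition (strong bisimilarity classes):
  B0 = {u0}
  B1 = {u1, v2}
  B2 = {u2, v3}
  B3 = {u3, v4}
  B4 = {u4, v5}
  B5 = {u5, v1}
  B6 = {v0}
u0 ∈ B0, v0 ∈ B6 → different blocks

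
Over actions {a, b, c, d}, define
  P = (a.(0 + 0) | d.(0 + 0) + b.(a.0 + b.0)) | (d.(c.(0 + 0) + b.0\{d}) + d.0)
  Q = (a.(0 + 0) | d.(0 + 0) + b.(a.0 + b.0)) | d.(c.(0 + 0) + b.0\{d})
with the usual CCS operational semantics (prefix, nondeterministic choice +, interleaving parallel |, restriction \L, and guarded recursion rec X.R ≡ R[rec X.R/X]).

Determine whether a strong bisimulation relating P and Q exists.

P's transition system — 30 states:
  u0 = (a.(0 + 0) | d.(0 + 0) + b.(a.0 + b.0)) | (d.(c.(0 + 0) + b.0\{d}) + d.0) :: —a→ u1, —b→ u2, —d→ u3, —d→ u4, —d→ u5
  u1 = (0 + 0) | d.(0 + 0) | (d.(c.(0 + 0) + b.0\{d}) + d.0) :: —d→ u6, —d→ u7, —d→ u8
  u2 = (a.0 + b.0) | (d.(c.(0 + 0) + b.0\{d}) + d.0) :: —a→ u9, —b→ u9, —d→ u10, —d→ u11
  u3 = (a.(0 + 0) | d.(0 + 0) + b.(a.0 + b.0)) | (c.(0 + 0) + b.0\{d}) :: —a→ u7, —b→ u10, —b→ u12, —c→ u13, —d→ u14
  u4 = (a.(0 + 0) | d.(0 + 0) + b.(a.0 + b.0)) | 0 :: —a→ u8, —b→ u11, —d→ u15
  u5 = a.(0 + 0) | (0 + 0) | (d.(c.(0 + 0) + b.0\{d}) + d.0) :: —a→ u6, —d→ u14, —d→ u15
  u6 = (0 + 0) | (0 + 0) | (d.(c.(0 + 0) + b.0\{d}) + d.0) :: —d→ u16, —d→ u17
  u7 = (0 + 0) | d.(0 + 0) | (c.(0 + 0) + b.0\{d}) :: —b→ u18, —c→ u19, —d→ u16
  u8 = (0 + 0) | d.(0 + 0) | 0 :: —d→ u17
  u9 = 0 | (d.(c.(0 + 0) + b.0\{d}) + d.0) :: —d→ u20, —d→ u21
  u10 = (a.0 + b.0) | (c.(0 + 0) + b.0\{d}) :: —a→ u20, —b→ u20, —b→ u22, —c→ u23
  u11 = (a.0 + b.0) | 0 :: —a→ u21, —b→ u21
  u12 = (a.(0 + 0) | d.(0 + 0) + b.(a.0 + b.0)) | 0\{d} :: —a→ u18, —b→ u22, —d→ u24
  u13 = (a.(0 + 0) | d.(0 + 0) + b.(a.0 + b.0)) | (0 + 0) :: —a→ u19, —b→ u23, —d→ u25
  u14 = a.(0 + 0) | (0 + 0) | (c.(0 + 0) + b.0\{d}) :: —a→ u16, —b→ u24, —c→ u25
  u15 = a.(0 + 0) | (0 + 0) | 0 :: —a→ u17
  u16 = (0 + 0) | (0 + 0) | (c.(0 + 0) + b.0\{d}) :: —b→ u26, —c→ u27
  u17 = (0 + 0) | (0 + 0) | 0 :: ·
  u18 = (0 + 0) | d.(0 + 0) | 0\{d} :: —d→ u26
  u19 = (0 + 0) | d.(0 + 0) | (0 + 0) :: —d→ u27
  u20 = 0 | (c.(0 + 0) + b.0\{d}) :: —b→ u28, —c→ u29
  u21 = 0 | 0 :: ·
  u22 = (a.0 + b.0) | 0\{d} :: —a→ u28, —b→ u28
  u23 = (a.0 + b.0) | (0 + 0) :: —a→ u29, —b→ u29
  u24 = a.(0 + 0) | (0 + 0) | 0\{d} :: —a→ u26
  u25 = a.(0 + 0) | (0 + 0) | (0 + 0) :: —a→ u27
  u26 = (0 + 0) | (0 + 0) | 0\{d} :: ·
  u27 = (0 + 0) | (0 + 0) | (0 + 0) :: ·
  u28 = 0 | 0\{d} :: ·
  u29 = 0 | (0 + 0) :: ·
Q's transition system — 24 states:
  v0 = (a.(0 + 0) | d.(0 + 0) + b.(a.0 + b.0)) | d.(c.(0 + 0) + b.0\{d}) :: —a→ v1, —b→ v2, —d→ v3, —d→ v4
  v1 = (0 + 0) | d.(0 + 0) | d.(c.(0 + 0) + b.0\{d}) :: —d→ v5, —d→ v6
  v2 = (a.0 + b.0) | d.(c.(0 + 0) + b.0\{d}) :: —a→ v7, —b→ v7, —d→ v8
  v3 = (a.(0 + 0) | d.(0 + 0) + b.(a.0 + b.0)) | (c.(0 + 0) + b.0\{d}) :: —a→ v6, —b→ v8, —b→ v9, —c→ v10, —d→ v11
  v4 = a.(0 + 0) | (0 + 0) | d.(c.(0 + 0) + b.0\{d}) :: —a→ v5, —d→ v11
  v5 = (0 + 0) | (0 + 0) | d.(c.(0 + 0) + b.0\{d}) :: —d→ v12
  v6 = (0 + 0) | d.(0 + 0) | (c.(0 + 0) + b.0\{d}) :: —b→ v13, —c→ v14, —d→ v12
  v7 = 0 | d.(c.(0 + 0) + b.0\{d}) :: —d→ v15
  v8 = (a.0 + b.0) | (c.(0 + 0) + b.0\{d}) :: —a→ v15, —b→ v15, —b→ v16, —c→ v17
  v9 = (a.(0 + 0) | d.(0 + 0) + b.(a.0 + b.0)) | 0\{d} :: —a→ v13, —b→ v16, —d→ v18
  v10 = (a.(0 + 0) | d.(0 + 0) + b.(a.0 + b.0)) | (0 + 0) :: —a→ v14, —b→ v17, —d→ v19
  v11 = a.(0 + 0) | (0 + 0) | (c.(0 + 0) + b.0\{d}) :: —a→ v12, —b→ v18, —c→ v19
  v12 = (0 + 0) | (0 + 0) | (c.(0 + 0) + b.0\{d}) :: —b→ v20, —c→ v21
  v13 = (0 + 0) | d.(0 + 0) | 0\{d} :: —d→ v20
  v14 = (0 + 0) | d.(0 + 0) | (0 + 0) :: —d→ v21
  v15 = 0 | (c.(0 + 0) + b.0\{d}) :: —b→ v22, —c→ v23
  v16 = (a.0 + b.0) | 0\{d} :: —a→ v22, —b→ v22
  v17 = (a.0 + b.0) | (0 + 0) :: —a→ v23, —b→ v23
  v18 = a.(0 + 0) | (0 + 0) | 0\{d} :: —a→ v20
  v19 = a.(0 + 0) | (0 + 0) | (0 + 0) :: —a→ v21
  v20 = (0 + 0) | (0 + 0) | 0\{d} :: ·
  v21 = (0 + 0) | (0 + 0) | (0 + 0) :: ·
  v22 = 0 | 0\{d} :: ·
  v23 = 0 | (0 + 0) :: ·
Coarsest stable partition (strong bisimilarity classes):
  B0 = {u0}
  B1 = {u3, v3}
  B2 = {u14, v11}
  B3 = {u15, u24, u25, v18, v19}
  B4 = {u17, u21, u26, u27, u28, u29, v20, v21, v22, v23}
  B5 = {u16, u20, v12, v15}
  B6 = {u7, v6}
  B7 = {u18, u19, u8, v13, v14}
  B8 = {u12, u13, u4, v10, v9}
  B9 = {u11, u22, u23, v16, v17}
  B10 = {u10, v8}
  B11 = {u5}
  B12 = {u6, u9}
  B13 = {u2}
  B14 = {u1}
  B15 = {v0}
  B16 = {v2}
  B17 = {v5, v7}
  B18 = {v4}
  B19 = {v1}
u0 ∈ B0, v0 ∈ B15 → different blocks

P ≁ Q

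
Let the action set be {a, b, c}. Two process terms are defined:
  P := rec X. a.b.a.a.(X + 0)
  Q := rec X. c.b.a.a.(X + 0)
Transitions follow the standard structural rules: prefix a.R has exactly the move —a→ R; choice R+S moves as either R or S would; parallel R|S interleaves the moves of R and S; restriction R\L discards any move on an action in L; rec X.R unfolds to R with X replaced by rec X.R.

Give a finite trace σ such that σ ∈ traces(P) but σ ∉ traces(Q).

Reachable graph of P (5 states):
  p0 = rec X. a.b.a.a.(X + 0) ⊢ -a-> p1
  p1 = b.a.a.((rec X. a.b.a.a.(X + 0)) + 0) ⊢ -b-> p2
  p2 = a.a.((rec X. a.b.a.a.(X + 0)) + 0) ⊢ -a-> p3
  p3 = a.((rec X. a.b.a.a.(X + 0)) + 0) ⊢ -a-> p4
  p4 = (rec X. a.b.a.a.(X + 0)) + 0 ⊢ -a-> p1
Reachable graph of Q (5 states):
  q0 = rec X. c.b.a.a.(X + 0) ⊢ -c-> q1
  q1 = b.a.a.((rec X. c.b.a.a.(X + 0)) + 0) ⊢ -b-> q2
  q2 = a.a.((rec X. c.b.a.a.(X + 0)) + 0) ⊢ -a-> q3
  q3 = a.((rec X. c.b.a.a.(X + 0)) + 0) ⊢ -a-> q4
  q4 = (rec X. c.b.a.a.(X + 0)) + 0 ⊢ -c-> q1
Trace ⟨a⟩ through P, begin at {p0}:
  step 1 (a): {p1}
  ✓ P
Trace ⟨a⟩ through Q, begin at {q0}:
  step 1 (a): ∅  — Q cannot continue

a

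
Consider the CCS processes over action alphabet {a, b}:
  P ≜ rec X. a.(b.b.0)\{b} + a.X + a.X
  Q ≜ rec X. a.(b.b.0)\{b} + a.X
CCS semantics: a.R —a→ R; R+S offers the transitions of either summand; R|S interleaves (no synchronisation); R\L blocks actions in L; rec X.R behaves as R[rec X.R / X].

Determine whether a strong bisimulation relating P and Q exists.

P's transition system — 2 states:
  u0 = rec X. a.(b.b.0)\{b} + a.X + a.X has moves ··a··> u0, ··a··> u1
  u1 = (b.b.0)\{b} has moves ∅
Q's transition system — 2 states:
  v0 = rec X. a.(b.b.0)\{b} + a.X has moves ··a··> v0, ··a··> v1
  v1 = (b.b.0)\{b} has moves ∅
Bisimilarity quotient blocks:
  B0 = {u0, v0}
  B1 = {u1, v1}
u0 ∈ B0, v0 ∈ B0 → same block

P ~ Q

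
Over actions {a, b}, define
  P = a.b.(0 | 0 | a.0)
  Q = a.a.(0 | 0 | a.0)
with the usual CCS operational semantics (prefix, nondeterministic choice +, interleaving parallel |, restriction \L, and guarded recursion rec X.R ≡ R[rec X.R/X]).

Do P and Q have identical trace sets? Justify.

traces(P) ≠ traces(Q) — witness ⟨ab⟩

LTS(P): 4 reachable states
  m0 = a.b.(0 | 0 | a.0) has moves --a--▸ m1
  m1 = b.(0 | 0 | a.0) has moves --b--▸ m2
  m2 = 0 | 0 | a.0 has moves --a--▸ m3
  m3 = 0 | 0 | 0 has moves deadlocked
LTS(Q): 4 reachable states
  n0 = a.a.(0 | 0 | a.0) has moves --a--▸ n1
  n1 = a.(0 | 0 | a.0) has moves --a--▸ n2
  n2 = 0 | 0 | a.0 has moves --a--▸ n3
  n3 = 0 | 0 | 0 has moves deadlocked
Trace ⟨ab⟩ through P, begin at {m0}:
  after a @ step 1: {m1}
  after b @ step 2: {m2}
  — P admits the full trace.
Trace ⟨ab⟩ through Q, begin at {n0}:
  after a @ step 1: {n1}
  after b @ step 2: no successor for Q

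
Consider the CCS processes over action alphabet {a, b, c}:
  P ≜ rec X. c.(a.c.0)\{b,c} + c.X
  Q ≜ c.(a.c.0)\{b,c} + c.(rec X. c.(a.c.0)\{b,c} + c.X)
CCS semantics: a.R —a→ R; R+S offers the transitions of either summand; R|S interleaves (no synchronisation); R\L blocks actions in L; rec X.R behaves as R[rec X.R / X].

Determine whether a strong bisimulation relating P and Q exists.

bisimilar

Reachable graph of P (3 states):
  p0 = rec X. c.(a.c.0)\{b,c} + c.X | -c-> p0, -c-> p1
  p1 = (a.c.0)\{b,c} | -a-> p2
  p2 = (c.0)\{b,c} | (no moves)
Reachable graph of Q (4 states):
  q0 = c.(a.c.0)\{b,c} + c.(rec X. c.(a.c.0)\{b,c} + c.X) | -c-> q1, -c-> q2
  q1 = (a.c.0)\{b,c} | -a-> q3
  q2 = rec X. c.(a.c.0)\{b,c} + c.X | -c-> q1, -c-> q2
  q3 = (c.0)\{b,c} | (no moves)
Partition-refinement fixed point:
  B0 = {p0, q0, q2}
  B1 = {p1, q1}
  B2 = {p2, q3}
p0 ∈ B0, q0 ∈ B0 → same block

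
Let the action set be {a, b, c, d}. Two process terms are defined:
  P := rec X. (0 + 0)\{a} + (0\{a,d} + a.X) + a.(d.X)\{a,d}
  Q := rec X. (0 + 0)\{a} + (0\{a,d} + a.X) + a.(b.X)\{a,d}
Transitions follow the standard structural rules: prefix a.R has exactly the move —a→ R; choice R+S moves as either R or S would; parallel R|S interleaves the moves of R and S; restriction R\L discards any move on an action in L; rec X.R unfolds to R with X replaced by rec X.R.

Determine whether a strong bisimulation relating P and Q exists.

not bisimilar

LTS(P): 2 reachable states
  p0 = rec X. (0 + 0)\{a} + (0\{a,d} + a.X) + a.(d.X)\{a,d} :: =a=> p0, =a=> p1
  p1 = (d.(rec X. (0 + 0)\{a} + (0\{a,d} + a.X) + a.(d.X)\{a,d}))\{a,d} :: ·
LTS(Q): 3 reachable states
  q0 = rec X. (0 + 0)\{a} + (0\{a,d} + a.X) + a.(b.X)\{a,d} :: =a=> q0, =a=> q1
  q1 = (b.(rec X. (0 + 0)\{a} + (0\{a,d} + a.X) + a.(b.X)\{a,d}))\{a,d} :: =b=> q2
  q2 = (rec X. (0 + 0)\{a} + (0\{a,d} + a.X) + a.(b.X)\{a,d})\{a,d} :: ·
Coarsest stable partition (strong bisimilarity classes):
  B0 = {p0}
  B1 = {p1, q2}
  B2 = {q0}
  B3 = {q1}
p0 ∈ B0, q0 ∈ B2 → different blocks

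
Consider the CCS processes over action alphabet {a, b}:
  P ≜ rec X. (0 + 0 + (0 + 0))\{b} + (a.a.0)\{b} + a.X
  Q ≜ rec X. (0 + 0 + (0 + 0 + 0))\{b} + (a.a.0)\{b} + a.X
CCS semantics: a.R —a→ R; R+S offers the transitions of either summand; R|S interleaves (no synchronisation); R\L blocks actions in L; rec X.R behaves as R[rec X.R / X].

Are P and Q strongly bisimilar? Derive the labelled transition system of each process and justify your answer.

YES

P's transition system — 3 states:
  p0 = rec X. (0 + 0 + (0 + 0))\{b} + (a.a.0)\{b} + a.X ⊢ ··a··> p0, ··a··> p1
  p1 = (a.0)\{b} ⊢ ··a··> p2
  p2 = 0\{b} ⊢ ∅
Q's transition system — 3 states:
  q0 = rec X. (0 + 0 + (0 + 0 + 0))\{b} + (a.a.0)\{b} + a.X ⊢ ··a··> q0, ··a··> q1
  q1 = (a.0)\{b} ⊢ ··a··> q2
  q2 = 0\{b} ⊢ ∅
Partition-refinement fixed point:
  B0 = {p0, q0}
  B1 = {p1, q1}
  B2 = {p2, q2}
p0 ∈ B0, q0 ∈ B0 → same block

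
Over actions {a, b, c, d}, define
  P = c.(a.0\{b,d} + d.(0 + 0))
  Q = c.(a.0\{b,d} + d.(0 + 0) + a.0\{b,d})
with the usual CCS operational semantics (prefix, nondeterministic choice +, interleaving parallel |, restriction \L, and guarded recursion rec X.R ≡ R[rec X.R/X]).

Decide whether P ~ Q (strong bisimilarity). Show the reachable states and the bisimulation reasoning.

LTS(P): 4 reachable states
  u0 = c.(a.0\{b,d} + d.(0 + 0)) → =c=> u1
  u1 = a.0\{b,d} + d.(0 + 0) → =a=> u2, =d=> u3
  u2 = 0\{b,d} → ·
  u3 = 0 + 0 → ·
LTS(Q): 4 reachable states
  v0 = c.(a.0\{b,d} + d.(0 + 0) + a.0\{b,d}) → =c=> v1
  v1 = a.0\{b,d} + d.(0 + 0) + a.0\{b,d} → =a=> v2, =d=> v3
  v2 = 0\{b,d} → ·
  v3 = 0 + 0 → ·
Coarsest stable partition (strong bisimilarity classes):
  B0 = {u0, v0}
  B1 = {u1, v1}
  B2 = {u2, u3, v2, v3}
u0 ∈ B0, v0 ∈ B0 → same block

bisimilar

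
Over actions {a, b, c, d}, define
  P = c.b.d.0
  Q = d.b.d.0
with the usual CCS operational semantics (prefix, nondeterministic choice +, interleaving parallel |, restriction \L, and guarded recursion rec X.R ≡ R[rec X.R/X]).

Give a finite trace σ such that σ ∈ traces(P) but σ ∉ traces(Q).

P's transition system — 4 states:
  s0 = c.b.d.0 has moves -c-> s1
  s1 = b.d.0 has moves -b-> s2
  s2 = d.0 has moves -d-> s3
  s3 = 0 has moves ·
Q's transition system — 4 states:
  t0 = d.b.d.0 has moves -d-> t1
  t1 = b.d.0 has moves -b-> t2
  t2 = d.0 has moves -d-> t3
  t3 = 0 has moves ·
Run σ = ⟨c⟩ on P: start {s0}
  step 1 (c): {s1}
  ✓ P
Run σ = ⟨c⟩ on Q: start {t0}
  step 1 (c): ∅  — Q cannot continue

c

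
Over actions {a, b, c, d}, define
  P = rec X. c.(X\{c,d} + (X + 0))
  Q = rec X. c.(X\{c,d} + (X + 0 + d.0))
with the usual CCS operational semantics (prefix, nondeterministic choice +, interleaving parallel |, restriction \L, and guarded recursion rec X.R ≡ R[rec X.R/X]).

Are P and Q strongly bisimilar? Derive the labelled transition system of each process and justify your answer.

NO

Reachable graph of P (2 states):
  p0 = rec X. c.(X\{c,d} + (X + 0)) ⊢ -c-> p1
  p1 = (rec X. c.(X\{c,d} + (X + 0)))\{c,d} + ((rec X. c.(X\{c,d} + (X + 0))) + 0) ⊢ -c-> p1
Reachable graph of Q (3 states):
  q0 = rec X. c.(X\{c,d} + (X + 0 + d.0)) ⊢ -c-> q1
  q1 = (rec X. c.(X\{c,d} + (X + 0 + d.0)))\{c,d} + ((rec X. c.(X\{c,d} + (X + 0 + d.0))) + 0 + d.0) ⊢ -c-> q1, -d-> q2
  q2 = 0 ⊢ ·
Bisimilarity quotient blocks:
  B0 = {p0, p1}
  B1 = {q0}
  B2 = {q1}
  B3 = {q2}
p0 ∈ B0, q0 ∈ B1 → different blocks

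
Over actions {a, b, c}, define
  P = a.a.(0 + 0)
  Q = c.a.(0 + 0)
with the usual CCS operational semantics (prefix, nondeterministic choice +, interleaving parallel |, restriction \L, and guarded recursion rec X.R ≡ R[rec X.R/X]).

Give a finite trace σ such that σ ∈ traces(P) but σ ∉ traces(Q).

a

LTS(P): 3 reachable states
  p0 = a.a.(0 + 0) ⊢ --a--▸ p1
  p1 = a.(0 + 0) ⊢ --a--▸ p2
  p2 = 0 + 0 ⊢ ·
LTS(Q): 3 reachable states
  q0 = c.a.(0 + 0) ⊢ --c--▸ q1
  q1 = a.(0 + 0) ⊢ --a--▸ q2
  q2 = 0 + 0 ⊢ ·
Executing a from P (initial set {p0}):
  step 1 (a): {p1}
  P completes σ.
Executing a from Q (initial set {q0}):
  step 1 (a): ∅  — Q cannot continue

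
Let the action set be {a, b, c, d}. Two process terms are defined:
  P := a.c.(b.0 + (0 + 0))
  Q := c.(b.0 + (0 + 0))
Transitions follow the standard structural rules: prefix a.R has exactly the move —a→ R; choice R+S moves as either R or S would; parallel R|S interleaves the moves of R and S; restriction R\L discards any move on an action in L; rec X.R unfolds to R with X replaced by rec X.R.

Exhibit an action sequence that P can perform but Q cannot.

P's transition system — 4 states:
  u0 = a.c.(b.0 + (0 + 0)) :: =a=> u1
  u1 = c.(b.0 + (0 + 0)) :: =c=> u2
  u2 = b.0 + (0 + 0) :: =b=> u3
  u3 = 0 :: ·
Q's transition system — 3 states:
  v0 = c.(b.0 + (0 + 0)) :: =c=> v1
  v1 = b.0 + (0 + 0) :: =b=> v2
  v2 = 0 :: ·
Run σ = ⟨a⟩ on P: start {u0}
  after a @ step 1: {u1}
  — P admits the full trace.
Run σ = ⟨a⟩ on Q: start {v0}
  after a @ step 1: ∅  — Q cannot continue

a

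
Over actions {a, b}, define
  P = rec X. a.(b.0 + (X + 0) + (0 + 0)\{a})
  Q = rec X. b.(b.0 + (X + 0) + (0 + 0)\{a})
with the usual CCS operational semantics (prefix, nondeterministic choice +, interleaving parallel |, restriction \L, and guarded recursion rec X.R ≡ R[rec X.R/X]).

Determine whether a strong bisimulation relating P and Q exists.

not bisimilar

LTS(P): 3 reachable states
  p0 = rec X. a.(b.0 + (X + 0) + (0 + 0)\{a}) has moves —a→ p1
  p1 = b.0 + ((rec X. a.(b.0 + (X + 0) + (0 + 0)\{a})) + 0) + (0 + 0)\{a} has moves —a→ p1, —b→ p2
  p2 = 0 has moves deadlocked
LTS(Q): 3 reachable states
  q0 = rec X. b.(b.0 + (X + 0) + (0 + 0)\{a}) has moves —b→ q1
  q1 = b.0 + ((rec X. b.(b.0 + (X + 0) + (0 + 0)\{a})) + 0) + (0 + 0)\{a} has moves —b→ q1, —b→ q2
  q2 = 0 has moves deadlocked
Partition-refinement fixed point:
  B0 = {p0}
  B1 = {p1}
  B2 = {p2, q2}
  B3 = {q0}
  B4 = {q1}
p0 ∈ B0, q0 ∈ B3 → different blocks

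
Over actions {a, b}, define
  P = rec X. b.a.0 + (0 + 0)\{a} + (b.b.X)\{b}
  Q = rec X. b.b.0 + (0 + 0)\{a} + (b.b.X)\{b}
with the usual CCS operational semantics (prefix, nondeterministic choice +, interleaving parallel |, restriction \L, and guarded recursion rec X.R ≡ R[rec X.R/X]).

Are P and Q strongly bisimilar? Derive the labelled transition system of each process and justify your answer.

LTS(P): 3 reachable states
  s0 = rec X. b.a.0 + (0 + 0)\{a} + (b.b.X)\{b} ⊢ =b=> s1
  s1 = a.0 ⊢ =a=> s2
  s2 = 0 ⊢ ·
LTS(Q): 3 reachable states
  t0 = rec X. b.b.0 + (0 + 0)\{a} + (b.b.X)\{b} ⊢ =b=> t1
  t1 = b.0 ⊢ =b=> t2
  t2 = 0 ⊢ ·
Partition-refinement fixed point:
  B0 = {s0}
  B1 = {s1}
  B2 = {s2, t2}
  B3 = {t0}
  B4 = {t1}
s0 ∈ B0, t0 ∈ B3 → different blocks

not bisimilar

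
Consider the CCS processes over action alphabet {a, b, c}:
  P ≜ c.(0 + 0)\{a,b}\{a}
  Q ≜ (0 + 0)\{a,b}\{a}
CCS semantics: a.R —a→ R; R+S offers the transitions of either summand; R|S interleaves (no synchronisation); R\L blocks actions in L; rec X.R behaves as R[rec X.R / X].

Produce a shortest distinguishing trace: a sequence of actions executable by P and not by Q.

c

Reachable graph of P (2 states):
  u0 = c.(0 + 0)\{a,b}\{a} ⊢ -c-> u1
  u1 = (0 + 0)\{a,b}\{a} ⊢ ∅
Reachable graph of Q (1 states):
  v0 = (0 + 0)\{a,b}\{a} ⊢ ∅
Trace ⟨c⟩ through P, begin at {u0}:
  after c @ step 1: {u1}
  — P admits the full trace.
Trace ⟨c⟩ through Q, begin at {v0}:
  after c @ step 1: ∅ (Q stuck)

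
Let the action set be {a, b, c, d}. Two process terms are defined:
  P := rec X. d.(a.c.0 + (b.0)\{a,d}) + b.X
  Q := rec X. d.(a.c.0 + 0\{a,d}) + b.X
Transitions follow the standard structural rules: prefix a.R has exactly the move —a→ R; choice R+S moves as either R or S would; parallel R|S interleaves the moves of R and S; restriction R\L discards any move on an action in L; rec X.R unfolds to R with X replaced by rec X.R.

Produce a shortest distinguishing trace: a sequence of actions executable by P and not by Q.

Reachable graph of P (5 states):
  m0 = rec X. d.(a.c.0 + (b.0)\{a,d}) + b.X ⊢ --b--▸ m0, --d--▸ m1
  m1 = a.c.0 + (b.0)\{a,d} ⊢ --a--▸ m2, --b--▸ m3
  m2 = c.0 ⊢ --c--▸ m4
  m3 = 0\{a,d} ⊢ ∅
  m4 = 0 ⊢ ∅
Reachable graph of Q (4 states):
  n0 = rec X. d.(a.c.0 + 0\{a,d}) + b.X ⊢ --b--▸ n0, --d--▸ n1
  n1 = a.c.0 + 0\{a,d} ⊢ --a--▸ n2
  n2 = c.0 ⊢ --c--▸ n3
  n3 = 0 ⊢ ∅
Trace ⟨db⟩ through P, begin at {m0}:
  [1] d ⇒ {m1}
  [2] b ⇒ {m3}
  — P admits the full trace.
Trace ⟨db⟩ through Q, begin at {n0}:
  [1] d ⇒ {n1}
  [2] b ⇒ ∅ (Q stuck)

db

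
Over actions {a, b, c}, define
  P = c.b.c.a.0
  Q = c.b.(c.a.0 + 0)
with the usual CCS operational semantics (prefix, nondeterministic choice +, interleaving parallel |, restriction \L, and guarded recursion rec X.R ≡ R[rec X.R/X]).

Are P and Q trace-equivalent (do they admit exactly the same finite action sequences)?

YES

Reachable graph of P (5 states):
  s0 = c.b.c.a.0 ⊢ =c=> s1
  s1 = b.c.a.0 ⊢ =b=> s2
  s2 = c.a.0 ⊢ =c=> s3
  s3 = a.0 ⊢ =a=> s4
  s4 = 0 ⊢ ∅
Reachable graph of Q (5 states):
  t0 = c.b.(c.a.0 + 0) ⊢ =c=> t1
  t1 = b.(c.a.0 + 0) ⊢ =b=> t2
  t2 = c.a.0 + 0 ⊢ =c=> t3
  t3 = a.0 ⊢ =a=> t4
  t4 = 0 ⊢ ∅
Partition-refinement fixed point:
  B0 = {s0, t0}
  B1 = {s1, t1}
  B2 = {s2, t2}
  B3 = {s3, t3}
  B4 = {s4, t4}
s0 ∈ B0, t0 ∈ B0 → same block
Bisimilar ⇒ trace-equivalent.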